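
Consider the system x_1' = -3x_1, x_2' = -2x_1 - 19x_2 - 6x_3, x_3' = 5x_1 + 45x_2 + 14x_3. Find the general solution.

Coefficient matrix A = [[-3, 0, 0], [-2, -19, -6], [5, 45, 14]].
det(A - λI) = 0 gives eigenvalues λ = -4, -1, -3.
For λ=-4: eigenvector (0,-2,5).
For λ=-1: eigenvector (0,-1,3).
For λ=-3: eigenvector (1,-2,5).
General solution: C_1e^(-4t)(0,-2,5) + C_2e^(-t)(0,-1,3) + C_3e^(-3t)(1,-2,5).

x_1(t) = C_3e^(-3t), x_2(t) = -2C_1e^(-4t) - C_2e^(-t) - 2C_3e^(-3t), x_3(t) = 5C_1e^(-4t) + 3C_2e^(-t) + 5C_3e^(-3t)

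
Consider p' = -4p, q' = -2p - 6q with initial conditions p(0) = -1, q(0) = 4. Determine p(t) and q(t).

p(t) = -e^(-4t), q(t) = e^(-4t) + 3e^(-6t)

Coefficient matrix A = [[-4, 0], [-2, -6]].
Characteristic polynomial det(A - λI) = λ^2 + 10λ + 24 = 0.
Eigenvalues λ = -6, -4.
For λ=-6: (A-λI) row 1 is [2, 0], so an eigenvector is (0, -1).
For λ=-4: (A-λI) row 2 is [-2, -2], so an eigenvector is (-1, 1).
General solution: K_1e^(-6t)(0,-1) + K_2e^(-4t)(-1,1).
Applying p(0)=-1, q(0)=4 gives K_1=-3, K_2=1.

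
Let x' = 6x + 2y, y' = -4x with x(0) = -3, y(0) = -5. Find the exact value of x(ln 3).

A = [[6,2],[-4,0]]; eigenvalues λ = 2, 4.
Eigenvectors: (-1,2) for λ=2, (-1,1) for λ=4.
From the initial condition, c_1 = -8, c_2 = 11.
x(ln 3) = (-8)(3^2)(-1) + (11)(3^4)(-1) = -819.

-819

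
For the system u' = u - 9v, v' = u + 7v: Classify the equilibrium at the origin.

unstable improper node

A = [[1,-9],[1,7]]; det(A-λI) = λ^2 - 8λ + 16.
repeated λ = 4 with a single eigenvector.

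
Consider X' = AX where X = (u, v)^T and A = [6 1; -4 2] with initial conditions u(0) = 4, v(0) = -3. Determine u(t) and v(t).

Coefficient matrix A = [[6, 1], [-4, 2]].
Characteristic polynomial det(A - λI) = λ^2 - 8λ + 16 = 0.
Single eigenvalue λ = 4 with algebraic multiplicity 2.
Eigenvector v = (1,-2); generalized eigenvector w with (A-λI)w=v is (2,-3).
General solution: e^(4t)[c_1·v + c_2·(t·v + w)].
Applying u(0)=4, v(0)=-3 gives c_1=-6, c_2=5.

u(t) = 5te^(4t) + 4e^(4t), v(t) = -10te^(4t) - 3e^(4t)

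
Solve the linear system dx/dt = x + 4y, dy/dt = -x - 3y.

Coefficient matrix A = [[1, 4], [-1, -3]].
Characteristic polynomial det(A - λI) = λ^2 + 2λ + 1 = 0.
Single eigenvalue λ = -1 with algebraic multiplicity 2.
Eigenvector v = (-2,1); generalized eigenvector w with (A-λI)w=v is (1,-1).
General solution: e^(-t)[c_1·v + c_2·(t·v + w)].

x(t) = -2c_1e^(-t) - 2c_2te^(-t) + c_2e^(-t), y(t) = c_1e^(-t) + c_2te^(-t) - c_2e^(-t)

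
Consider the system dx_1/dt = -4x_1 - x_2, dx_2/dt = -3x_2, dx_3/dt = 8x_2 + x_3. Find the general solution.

Coefficient matrix A = [[-4, -1, 0], [0, -3, 0], [0, 8, 1]].
det(A - λI) = 0 gives eigenvalues λ = -4, -3, 1.
For λ=-4: eigenvector (1,0,0).
For λ=-3: eigenvector (-1,1,-2).
For λ=1: eigenvector (0,0,1).
General solution: C_1e^(-4t)(1,0,0) + C_2e^(-3t)(-1,1,-2) + C_3e^(t)(0,0,1).

x_1(t) = C_1e^(-4t) - C_2e^(-3t), x_2(t) = C_2e^(-3t), x_3(t) = -2C_2e^(-3t) + C_3e^(t)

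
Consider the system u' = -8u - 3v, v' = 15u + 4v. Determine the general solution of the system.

Coefficient matrix A = [[-8, -3], [15, 4]].
Characteristic polynomial det(A - λI) = λ^2 + 4λ + 13 = 0.
Eigenvalues λ = -2 ± 3i (complex conjugate pair).
For λ=-2+3i: an eigenvector is (1,-2) - i(0,1) = (1, -2 - i).
A real fundamental pair from Re and Im of e^((-2+3i)t)v: X_1 = e^(-2t)(cos(3t)·(1,-2) + sin(3t)·(0,1)), X_2 = e^(-2t)(sin(3t)·(1,-2) - cos(3t)·(0,1)).
General solution: C_1X_1 + C_2X_2.

u(t) = C_1e^(-2t)cos(3t) + C_2e^(-2t)sin(3t), v(t) = C_1e^(-2t)sin(3t) - 2C_1e^(-2t)cos(3t) - 2C_2e^(-2t)sin(3t) - C_2e^(-2t)cos(3t)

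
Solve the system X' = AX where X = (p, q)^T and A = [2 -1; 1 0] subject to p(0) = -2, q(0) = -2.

Coefficient matrix A = [[2, -1], [1, 0]].
Characteristic polynomial det(A - λI) = λ^2 - 2λ + 1 = 0.
Single eigenvalue λ = 1 with algebraic multiplicity 2.
Eigenvector v = (-1,-1); generalized eigenvector w with (A-λI)w=v is (-3,-2).
General solution: e^(t)[c_1·v + c_2·(t·v + w)].
Applying p(0)=-2, q(0)=-2 gives c_1=2, c_2=0.

p(t) = -2e^(t), q(t) = -2e^(t)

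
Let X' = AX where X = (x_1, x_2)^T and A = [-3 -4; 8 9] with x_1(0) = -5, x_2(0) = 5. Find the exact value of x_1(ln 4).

A = [[-3,-4],[8,9]]; eigenvalues λ = 1, 5.
Eigenvectors: (1,-1) for λ=1, (-1,2) for λ=5.
From the initial condition, c_1 = -5, c_2 = 0.
x_1(ln 4) = (-5)(4^1)(1) + (0)(4^5)(-1) = -20.

-20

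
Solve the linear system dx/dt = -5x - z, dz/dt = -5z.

x(t) = -K_1e^(-5t) - K_2te^(-5t) + 3K_2e^(-5t), z(t) = K_2e^(-5t)

Coefficient matrix A = [[-5, -1], [0, -5]].
Characteristic polynomial det(A - λI) = λ^2 + 10λ + 25 = 0.
Single eigenvalue λ = -5 with algebraic multiplicity 2.
Eigenvector v = (-1,0); generalized eigenvector w with (A-λI)w=v is (3,1).
General solution: e^(-5t)[K_1·v + K_2·(t·v + w)].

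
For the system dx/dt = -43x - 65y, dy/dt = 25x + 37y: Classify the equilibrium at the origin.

stable spiral

A = [[-43,-65],[25,37]]; det(A-λI) = λ^2 + 6λ + 34.
λ = -3 ± 5i: negative real part.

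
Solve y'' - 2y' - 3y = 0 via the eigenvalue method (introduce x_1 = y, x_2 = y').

Let x_1 = y, x_2 = y'. Then x_1' = x_2 and x_2' = 3x_1 + 2x_2.
A = [[0,1],[3,2]]; det(A-λI) = λ^2 - 2λ - 3.
Eigenvalues λ = 3, -1 with eigenvectors (1,3), (1,-1).

y(t) = c_1e^(3t) + c_2e^(-t)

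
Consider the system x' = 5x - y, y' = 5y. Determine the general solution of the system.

Coefficient matrix A = [[5, -1], [0, 5]].
Characteristic polynomial det(A - λI) = λ^2 - 10λ + 25 = 0.
Single eigenvalue λ = 5 with algebraic multiplicity 2.
Eigenvector v = (-1,0); generalized eigenvector w with (A-λI)w=v is (-3,1).
General solution: e^(5t)[c_1·v + c_2·(t·v + w)].

x(t) = -c_1e^(5t) - c_2te^(5t) - 3c_2e^(5t), y(t) = c_2e^(5t)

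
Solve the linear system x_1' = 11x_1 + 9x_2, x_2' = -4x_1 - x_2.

Coefficient matrix A = [[11, 9], [-4, -1]].
Characteristic polynomial det(A - λI) = λ^2 - 10λ + 25 = 0.
Single eigenvalue λ = 5 with algebraic multiplicity 2.
Eigenvector v = (-3,2); generalized eigenvector w with (A-λI)w=v is (-2,1).
General solution: e^(5t)[c_1·v + c_2·(t·v + w)].

x_1(t) = -3c_1e^(5t) - 3c_2te^(5t) - 2c_2e^(5t), x_2(t) = 2c_1e^(5t) + 2c_2te^(5t) + c_2e^(5t)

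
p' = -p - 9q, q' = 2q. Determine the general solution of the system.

p(t) = -c_1e^(-t) - 3c_2e^(2t), q(t) = c_2e^(2t)

Coefficient matrix A = [[-1, -9], [0, 2]].
Characteristic polynomial det(A - λI) = λ^2 - λ - 2 = 0.
Eigenvalues λ = -1, 2.
For λ=-1: (A-λI) row 1 is [0, -9], so an eigenvector is (-1, 0).
For λ=2: (A-λI) row 1 is [-3, -9], so an eigenvector is (-3, 1).
General solution: c_1e^(-t)(-1,0) + c_2e^(2t)(-3,1).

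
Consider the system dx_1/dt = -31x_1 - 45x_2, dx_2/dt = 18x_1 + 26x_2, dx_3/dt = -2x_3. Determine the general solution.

Coefficient matrix A = [[-31, -45, 0], [18, 26, 0], [0, 0, -2]].
det(A - λI) = 0 gives eigenvalues λ = -1, -4, -2.
For λ=-1: eigenvector (-3,2,0).
For λ=-4: eigenvector (-5,3,0).
For λ=-2: eigenvector (0,0,1).
General solution: C_1e^(-t)(-3,2,0) + C_2e^(-4t)(-5,3,0) + C_3e^(-2t)(0,0,1).

x_1(t) = -3C_1e^(-t) - 5C_2e^(-4t), x_2(t) = 2C_1e^(-t) + 3C_2e^(-4t), x_3(t) = C_3e^(-2t)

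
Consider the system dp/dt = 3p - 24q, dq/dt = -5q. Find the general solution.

Coefficient matrix A = [[3, -24], [0, -5]].
Characteristic polynomial det(A - λI) = λ^2 + 2λ - 15 = 0.
Eigenvalues λ = -5, 3.
For λ=-5: (A-λI) row 1 is [8, -24], so an eigenvector is (-3, -1).
For λ=3: (A-λI) row 1 is [0, -24], so an eigenvector is (-1, 0).
General solution: C_1e^(-5t)(-3,-1) + C_2e^(3t)(-1,0).

p(t) = -3C_1e^(-5t) - C_2e^(3t), q(t) = -C_1e^(-5t)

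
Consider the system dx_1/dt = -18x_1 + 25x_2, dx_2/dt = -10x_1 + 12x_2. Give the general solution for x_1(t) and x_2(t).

Coefficient matrix A = [[-18, 25], [-10, 12]].
Characteristic polynomial det(A - λI) = λ^2 + 6λ + 34 = 0.
Eigenvalues λ = -3 ± 5i (complex conjugate pair).
For λ=-3+5i: an eigenvector is (-2,-1) - i(1,1) = (-2 - i, -1 - i).
A real fundamental pair from Re and Im of e^((-3+5i)t)v: X_1 = e^(-3t)(cos(5t)·(-2,-1) + sin(5t)·(1,1)), X_2 = e^(-3t)(sin(5t)·(-2,-1) - cos(5t)·(1,1)).
General solution: K_1X_1 + K_2X_2.

x_1(t) = K_1e^(-3t)sin(5t) - 2K_1e^(-3t)cos(5t) - 2K_2e^(-3t)sin(5t) - K_2e^(-3t)cos(5t), x_2(t) = K_1e^(-3t)sin(5t) - K_1e^(-3t)cos(5t) - K_2e^(-3t)sin(5t) - K_2e^(-3t)cos(5t)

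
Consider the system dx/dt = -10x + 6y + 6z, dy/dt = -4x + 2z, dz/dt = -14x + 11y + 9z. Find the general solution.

x(t) = C_1e^(2t) - 2C_3e^(-t), y(t) = C_2e^(-2t) + 2C_3e^(-t), z(t) = 2C_1e^(2t) - C_2e^(-2t) - 5C_3e^(-t)

Coefficient matrix A = [[-10, 6, 6], [-4, 0, 2], [-14, 11, 9]].
det(A - λI) = 0 gives eigenvalues λ = 2, -2, -1.
For λ=2: eigenvector (1,0,2).
For λ=-2: eigenvector (0,1,-1).
For λ=-1: eigenvector (-2,2,-5).
General solution: C_1e^(2t)(1,0,2) + C_2e^(-2t)(0,1,-1) + C_3e^(-t)(-2,2,-5).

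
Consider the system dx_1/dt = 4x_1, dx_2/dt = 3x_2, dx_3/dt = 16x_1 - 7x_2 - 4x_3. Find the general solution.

x_1(t) = C_1e^(4t), x_2(t) = C_3e^(3t), x_3(t) = 2C_1e^(4t) + C_2e^(-4t) - C_3e^(3t)

Coefficient matrix A = [[4, 0, 0], [0, 3, 0], [16, -7, -4]].
det(A - λI) = 0 gives eigenvalues λ = 4, -4, 3.
For λ=4: eigenvector (1,0,2).
For λ=-4: eigenvector (0,0,1).
For λ=3: eigenvector (0,1,-1).
General solution: C_1e^(4t)(1,0,2) + C_2e^(-4t)(0,0,1) + C_3e^(3t)(0,1,-1).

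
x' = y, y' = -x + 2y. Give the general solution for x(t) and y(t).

x(t) = C_1e^(t) + C_2te^(t) + 2C_2e^(t), y(t) = C_1e^(t) + C_2te^(t) + 3C_2e^(t)

Coefficient matrix A = [[0, 1], [-1, 2]].
Characteristic polynomial det(A - λI) = λ^2 - 2λ + 1 = 0.
Single eigenvalue λ = 1 with algebraic multiplicity 2.
Eigenvector v = (1,1); generalized eigenvector w with (A-λI)w=v is (2,3).
General solution: e^(t)[C_1·v + C_2·(t·v + w)].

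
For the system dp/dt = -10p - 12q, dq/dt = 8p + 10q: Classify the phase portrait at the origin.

A = [[-10,-12],[8,10]]; det(A-λI) = λ^2 - 4.
λ = 2, -2: opposite signs.

saddle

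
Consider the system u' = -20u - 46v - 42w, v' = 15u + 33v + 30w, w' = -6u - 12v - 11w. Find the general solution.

Coefficient matrix A = [[-20, -46, -42], [15, 33, 30], [-6, -12, -11]].
det(A - λI) = 0 gives eigenvalues λ = -2, 3, 1.
For λ=-2: eigenvector (3,-3,2).
For λ=3: eigenvector (-2,1,0).
For λ=1: eigenvector (-2,0,1).
General solution: K_1e^(-2t)(3,-3,2) + K_2e^(3t)(-2,1,0) + K_3e^(t)(-2,0,1).

u(t) = 3K_1e^(-2t) - 2K_2e^(3t) - 2K_3e^(t), v(t) = -3K_1e^(-2t) + K_2e^(3t), w(t) = 2K_1e^(-2t) + K_3e^(t)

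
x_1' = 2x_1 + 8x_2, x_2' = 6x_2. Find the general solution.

x_1(t) = -c_1e^(2t) - 2c_2e^(6t), x_2(t) = -c_2e^(6t)

Coefficient matrix A = [[2, 8], [0, 6]].
Characteristic polynomial det(A - λI) = λ^2 - 8λ + 12 = 0.
Eigenvalues λ = 2, 6.
For λ=2: (A-λI) row 1 is [0, 8], so an eigenvector is (-1, 0).
For λ=6: (A-λI) row 1 is [-4, 8], so an eigenvector is (-2, -1).
General solution: c_1e^(2t)(-1,0) + c_2e^(6t)(-2,-1).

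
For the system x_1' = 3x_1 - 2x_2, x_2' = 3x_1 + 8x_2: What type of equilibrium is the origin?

unstable node

A = [[3,-2],[3,8]]; det(A-λI) = λ^2 - 11λ + 30.
λ = 6, 5: both positive.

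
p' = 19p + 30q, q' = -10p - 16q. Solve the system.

p(t) = 3K_1e^(-t) - 2K_2e^(4t), q(t) = -2K_1e^(-t) + K_2e^(4t)

Coefficient matrix A = [[19, 30], [-10, -16]].
Characteristic polynomial det(A - λI) = λ^2 - 3λ - 4 = 0.
Eigenvalues λ = -1, 4.
For λ=-1: (A-λI) row 1 is [20, 30], so an eigenvector is (3, -2).
For λ=4: (A-λI) row 1 is [15, 30], so an eigenvector is (-2, 1).
General solution: K_1e^(-t)(3,-2) + K_2e^(4t)(-2,1).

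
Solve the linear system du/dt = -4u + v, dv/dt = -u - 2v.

Coefficient matrix A = [[-4, 1], [-1, -2]].
Characteristic polynomial det(A - λI) = λ^2 + 6λ + 9 = 0.
Single eigenvalue λ = -3 with algebraic multiplicity 2.
Eigenvector v = (1,1); generalized eigenvector w with (A-λI)w=v is (1,2).
General solution: e^(-3t)[C_1·v + C_2·(t·v + w)].

u(t) = C_1e^(-3t) + C_2te^(-3t) + C_2e^(-3t), v(t) = C_1e^(-3t) + C_2te^(-3t) + 2C_2e^(-3t)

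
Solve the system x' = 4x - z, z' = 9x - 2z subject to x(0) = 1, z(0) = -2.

Coefficient matrix A = [[4, -1], [9, -2]].
Characteristic polynomial det(A - λI) = λ^2 - 2λ + 1 = 0.
Single eigenvalue λ = 1 with algebraic multiplicity 2.
Eigenvector v = (-1,-3); generalized eigenvector w with (A-λI)w=v is (-1,-2).
General solution: e^(t)[c_1·v + c_2·(t·v + w)].
Applying x(0)=1, z(0)=-2 gives c_1=4, c_2=-5.

x(t) = 5te^(t) + e^(t), z(t) = 15te^(t) - 2e^(t)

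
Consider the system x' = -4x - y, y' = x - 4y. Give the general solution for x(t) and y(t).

x(t) = -C_1e^(-4t)sin(t) + C_2e^(-4t)cos(t), y(t) = C_1e^(-4t)cos(t) + C_2e^(-4t)sin(t)

Coefficient matrix A = [[-4, -1], [1, -4]].
Characteristic polynomial det(A - λI) = λ^2 + 8λ + 17 = 0.
Eigenvalues λ = -4 ± i (complex conjugate pair).
For λ=-4+i: an eigenvector is (0,1) - i(-1,0) = (0 + i, 1).
A real fundamental pair from Re and Im of e^((-4+i)t)v: X_1 = e^(-4t)(cos(t)·(0,1) + sin(t)·(-1,0)), X_2 = e^(-4t)(sin(t)·(0,1) - cos(t)·(-1,0)).
General solution: C_1X_1 + C_2X_2.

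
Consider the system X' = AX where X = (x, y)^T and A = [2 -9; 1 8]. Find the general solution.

x(t) = 3K_1e^(5t) + 3K_2te^(5t) - K_2e^(5t), y(t) = -K_1e^(5t) - K_2te^(5t)

Coefficient matrix A = [[2, -9], [1, 8]].
Characteristic polynomial det(A - λI) = λ^2 - 10λ + 25 = 0.
Single eigenvalue λ = 5 with algebraic multiplicity 2.
Eigenvector v = (3,-1); generalized eigenvector w with (A-λI)w=v is (-1,0).
General solution: e^(5t)[K_1·v + K_2·(t·v + w)].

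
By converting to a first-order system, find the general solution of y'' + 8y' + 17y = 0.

Let x_1 = y, x_2 = y'. Then x_1' = x_2 and x_2' = -17x_1 - 8x_2.
A = [[0,1],[-17,-8]]; det(A-λI) = λ^2 + 8λ + 17.
Eigenvalues λ = -4 ± i.

y(t) = c_1e^(-4t)cos(t) + c_2e^(-4t)sin(t)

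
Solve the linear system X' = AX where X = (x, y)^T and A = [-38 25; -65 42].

x(t) = K_1e^(2t)sin(5t) - 2K_1e^(2t)cos(5t) - 2K_2e^(2t)sin(5t) - K_2e^(2t)cos(5t), y(t) = 2K_1e^(2t)sin(5t) - 3K_1e^(2t)cos(5t) - 3K_2e^(2t)sin(5t) - 2K_2e^(2t)cos(5t)

Coefficient matrix A = [[-38, 25], [-65, 42]].
Characteristic polynomial det(A - λI) = λ^2 - 4λ + 29 = 0.
Eigenvalues λ = 2 ± 5i (complex conjugate pair).
For λ=2+5i: an eigenvector is (-2,-3) - i(1,2) = (-2 - i, -3 - 2i).
A real fundamental pair from Re and Im of e^((2+5i)t)v: X_1 = e^(2t)(cos(5t)·(-2,-3) + sin(5t)·(1,2)), X_2 = e^(2t)(sin(5t)·(-2,-3) - cos(5t)·(1,2)).
General solution: K_1X_1 + K_2X_2.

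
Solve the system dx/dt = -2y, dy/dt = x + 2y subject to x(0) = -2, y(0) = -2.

x(t) = 6e^(t)sin(t) - 2e^(t)cos(t), y(t) = -4e^(t)sin(t) - 2e^(t)cos(t)

Coefficient matrix A = [[0, -2], [1, 2]].
Characteristic polynomial det(A - λI) = λ^2 - 2λ + 2 = 0.
Eigenvalues λ = 1 ± i (complex conjugate pair).
For λ=1+i: an eigenvector is (-1,0) - i(1,-1) = (-1 - i, 0 + i).
A real fundamental pair from Re and Im of e^((1+i)t)v: X_1 = e^(t)(cos(t)·(-1,0) + sin(t)·(1,-1)), X_2 = e^(t)(sin(t)·(-1,0) - cos(t)·(1,-1)).
General solution: K_1X_1 + K_2X_2.
Applying x(0)=-2, y(0)=-2 gives K_1=4, K_2=-2.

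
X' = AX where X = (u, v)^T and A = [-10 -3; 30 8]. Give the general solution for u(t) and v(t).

Coefficient matrix A = [[-10, -3], [30, 8]].
Characteristic polynomial det(A - λI) = λ^2 + 2λ + 10 = 0.
Eigenvalues λ = -1 ± 3i (complex conjugate pair).
For λ=-1+3i: an eigenvector is (0,-1) - i(1,-3) = (0 - i, -1 + 3i).
A real fundamental pair from Re and Im of e^((-1+3i)t)v: X_1 = e^(-t)(cos(3t)·(0,-1) + sin(3t)·(1,-3)), X_2 = e^(-t)(sin(3t)·(0,-1) - cos(3t)·(1,-3)).
General solution: K_1X_1 + K_2X_2.

u(t) = K_1e^(-t)sin(3t) - K_2e^(-t)cos(3t), v(t) = -3K_1e^(-t)sin(3t) - K_1e^(-t)cos(3t) - K_2e^(-t)sin(3t) + 3K_2e^(-t)cos(3t)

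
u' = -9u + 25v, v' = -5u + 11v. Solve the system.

u(t) = -2K_1e^(t)sin(5t) + K_1e^(t)cos(5t) + K_2e^(t)sin(5t) + 2K_2e^(t)cos(5t), v(t) = -K_1e^(t)sin(5t) + K_2e^(t)cos(5t)

Coefficient matrix A = [[-9, 25], [-5, 11]].
Characteristic polynomial det(A - λI) = λ^2 - 2λ + 26 = 0.
Eigenvalues λ = 1 ± 5i (complex conjugate pair).
For λ=1+5i: an eigenvector is (1,0) - i(-2,-1) = (1 + 2i, 0 + i).
A real fundamental pair from Re and Im of e^((1+5i)t)v: X_1 = e^(t)(cos(5t)·(1,0) + sin(5t)·(-2,-1)), X_2 = e^(t)(sin(5t)·(1,0) - cos(5t)·(-2,-1)).
General solution: K_1X_1 + K_2X_2.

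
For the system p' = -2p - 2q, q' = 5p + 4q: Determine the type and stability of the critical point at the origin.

unstable spiral

A = [[-2,-2],[5,4]]; det(A-λI) = λ^2 - 2λ + 2.
λ = 1 ± i: positive real part.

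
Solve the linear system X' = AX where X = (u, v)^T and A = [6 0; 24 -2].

Coefficient matrix A = [[6, 0], [24, -2]].
Characteristic polynomial det(A - λI) = λ^2 - 4λ - 12 = 0.
Eigenvalues λ = 6, -2.
For λ=6: (A-λI) row 2 is [24, -8], so an eigenvector is (-1, -3).
For λ=-2: (A-λI) row 1 is [8, 0], so an eigenvector is (0, 1).
General solution: C_1e^(6t)(-1,-3) + C_2e^(-2t)(0,1).

u(t) = -C_1e^(6t), v(t) = -3C_1e^(6t) + C_2e^(-2t)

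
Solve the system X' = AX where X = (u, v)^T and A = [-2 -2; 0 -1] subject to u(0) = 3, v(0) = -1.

Coefficient matrix A = [[-2, -2], [0, -1]].
Characteristic polynomial det(A - λI) = λ^2 + 3λ + 2 = 0.
Eigenvalues λ = -1, -2.
For λ=-1: (A-λI) row 1 is [-1, -2], so an eigenvector is (2, -1).
For λ=-2: (A-λI) row 1 is [0, -2], so an eigenvector is (-1, 0).
General solution: c_1e^(-t)(2,-1) + c_2e^(-2t)(-1,0).
Applying u(0)=3, v(0)=-1 gives c_1=1, c_2=-1.

u(t) = 2e^(-t) + e^(-2t), v(t) = -e^(-t)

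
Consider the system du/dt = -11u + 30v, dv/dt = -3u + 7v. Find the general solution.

u(t) = -3C_1e^(-2t)sin(3t) + C_1e^(-2t)cos(3t) + C_2e^(-2t)sin(3t) + 3C_2e^(-2t)cos(3t), v(t) = -C_1e^(-2t)sin(3t) + C_2e^(-2t)cos(3t)

Coefficient matrix A = [[-11, 30], [-3, 7]].
Characteristic polynomial det(A - λI) = λ^2 + 4λ + 13 = 0.
Eigenvalues λ = -2 ± 3i (complex conjugate pair).
For λ=-2+3i: an eigenvector is (1,0) - i(-3,-1) = (1 + 3i, 0 + i).
A real fundamental pair from Re and Im of e^((-2+3i)t)v: X_1 = e^(-2t)(cos(3t)·(1,0) + sin(3t)·(-3,-1)), X_2 = e^(-2t)(sin(3t)·(1,0) - cos(3t)·(-3,-1)).
General solution: C_1X_1 + C_2X_2.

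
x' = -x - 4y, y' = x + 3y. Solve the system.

x(t) = -2K_1e^(t) - 2K_2te^(t) - 3K_2e^(t), y(t) = K_1e^(t) + K_2te^(t) + 2K_2e^(t)

Coefficient matrix A = [[-1, -4], [1, 3]].
Characteristic polynomial det(A - λI) = λ^2 - 2λ + 1 = 0.
Single eigenvalue λ = 1 with algebraic multiplicity 2.
Eigenvector v = (-2,1); generalized eigenvector w with (A-λI)w=v is (-3,2).
General solution: e^(t)[K_1·v + K_2·(t·v + w)].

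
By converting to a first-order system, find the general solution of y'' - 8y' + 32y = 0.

Let x_1 = y, x_2 = y'. Then x_1' = x_2 and x_2' = -32x_1 + 8x_2.
A = [[0,1],[-32,8]]; det(A-λI) = λ^2 - 8λ + 32.
Eigenvalues λ = 4 ± 4i.

y(t) = K_1e^(4t)cos(4t) + K_2e^(4t)sin(4t)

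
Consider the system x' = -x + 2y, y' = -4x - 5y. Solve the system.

x(t) = K_1e^(-3t)cos(2t) + K_2e^(-3t)sin(2t), y(t) = -K_1e^(-3t)sin(2t) - K_1e^(-3t)cos(2t) - K_2e^(-3t)sin(2t) + K_2e^(-3t)cos(2t)

Coefficient matrix A = [[-1, 2], [-4, -5]].
Characteristic polynomial det(A - λI) = λ^2 + 6λ + 13 = 0.
Eigenvalues λ = -3 ± 2i (complex conjugate pair).
For λ=-3+2i: an eigenvector is (1,-1) - i(0,-1) = (1, -1 + i).
A real fundamental pair from Re and Im of e^((-3+2i)t)v: X_1 = e^(-3t)(cos(2t)·(1,-1) + sin(2t)·(0,-1)), X_2 = e^(-3t)(sin(2t)·(1,-1) - cos(2t)·(0,-1)).
General solution: K_1X_1 + K_2X_2.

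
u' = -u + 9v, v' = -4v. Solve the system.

Coefficient matrix A = [[-1, 9], [0, -4]].
Characteristic polynomial det(A - λI) = λ^2 + 5λ + 4 = 0.
Eigenvalues λ = -1, -4.
For λ=-1: (A-λI) row 1 is [0, 9], so an eigenvector is (1, 0).
For λ=-4: (A-λI) row 1 is [3, 9], so an eigenvector is (-3, 1).
General solution: c_1e^(-t)(1,0) + c_2e^(-4t)(-3,1).

u(t) = c_1e^(-t) - 3c_2e^(-4t), v(t) = c_2e^(-4t)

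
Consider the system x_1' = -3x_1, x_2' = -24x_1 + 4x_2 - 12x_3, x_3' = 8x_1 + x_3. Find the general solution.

x_1(t) = K_2e^(-3t), x_2(t) = K_1e^(4t) + 4K_3e^(t), x_3(t) = -2K_2e^(-3t) + K_3e^(t)

Coefficient matrix A = [[-3, 0, 0], [-24, 4, -12], [8, 0, 1]].
det(A - λI) = 0 gives eigenvalues λ = 4, -3, 1.
For λ=4: eigenvector (0,1,0).
For λ=-3: eigenvector (1,0,-2).
For λ=1: eigenvector (0,4,1).
General solution: K_1e^(4t)(0,1,0) + K_2e^(-3t)(1,0,-2) + K_3e^(t)(0,4,1).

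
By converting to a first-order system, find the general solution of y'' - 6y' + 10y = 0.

Let x_1 = y, x_2 = y'. Then x_1' = x_2 and x_2' = -10x_1 + 6x_2.
A = [[0,1],[-10,6]]; det(A-λI) = λ^2 - 6λ + 10.
Eigenvalues λ = 3 ± i.

y(t) = K_1e^(3t)cos(t) + K_2e^(3t)sin(t)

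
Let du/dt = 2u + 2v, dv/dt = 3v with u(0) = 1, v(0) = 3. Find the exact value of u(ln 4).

304

A = [[2,2],[0,3]]; eigenvalues λ = 2, 3.
Eigenvectors: (-1,0) for λ=2, (2,1) for λ=3.
From the initial condition, c_1 = 5, c_2 = 3.
u(ln 4) = (5)(4^2)(-1) + (3)(4^3)(2) = 304.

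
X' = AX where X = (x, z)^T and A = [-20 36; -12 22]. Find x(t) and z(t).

Coefficient matrix A = [[-20, 36], [-12, 22]].
Characteristic polynomial det(A - λI) = λ^2 - 2λ - 8 = 0.
Eigenvalues λ = 4, -2.
For λ=4: (A-λI) row 1 is [-24, 36], so an eigenvector is (-3, -2).
For λ=-2: (A-λI) row 1 is [-18, 36], so an eigenvector is (-2, -1).
General solution: C_1e^(4t)(-3,-2) + C_2e^(-2t)(-2,-1).

x(t) = -3C_1e^(4t) - 2C_2e^(-2t), z(t) = -2C_1e^(4t) - C_2e^(-2t)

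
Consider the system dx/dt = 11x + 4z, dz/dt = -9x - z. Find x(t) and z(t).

Coefficient matrix A = [[11, 4], [-9, -1]].
Characteristic polynomial det(A - λI) = λ^2 - 10λ + 25 = 0.
Single eigenvalue λ = 5 with algebraic multiplicity 2.
Eigenvector v = (2,-3); generalized eigenvector w with (A-λI)w=v is (1,-1).
General solution: e^(5t)[C_1·v + C_2·(t·v + w)].

x(t) = 2C_1e^(5t) + 2C_2te^(5t) + C_2e^(5t), z(t) = -3C_1e^(5t) - 3C_2te^(5t) - C_2e^(5t)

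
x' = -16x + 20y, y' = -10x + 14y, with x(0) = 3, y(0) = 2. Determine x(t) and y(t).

Coefficient matrix A = [[-16, 20], [-10, 14]].
Characteristic polynomial det(A - λI) = λ^2 + 2λ - 24 = 0.
Eigenvalues λ = 4, -6.
For λ=4: (A-λI) row 1 is [-20, 20], so an eigenvector is (1, 1).
For λ=-6: (A-λI) row 1 is [-10, 20], so an eigenvector is (2, 1).
General solution: K_1e^(4t)(1,1) + K_2e^(-6t)(2,1).
Applying x(0)=3, y(0)=2 gives K_1=1, K_2=1.

x(t) = e^(4t) + 2e^(-6t), y(t) = e^(4t) + e^(-6t)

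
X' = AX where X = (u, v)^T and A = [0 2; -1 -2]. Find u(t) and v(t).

Coefficient matrix A = [[0, 2], [-1, -2]].
Characteristic polynomial det(A - λI) = λ^2 + 2λ + 2 = 0.
Eigenvalues λ = -1 ± i (complex conjugate pair).
For λ=-1+i: an eigenvector is (-1,1) - i(1,0) = (-1 - i, 1).
A real fundamental pair from Re and Im of e^((-1+i)t)v: X_1 = e^(-t)(cos(t)·(-1,1) + sin(t)·(1,0)), X_2 = e^(-t)(sin(t)·(-1,1) - cos(t)·(1,0)).
General solution: K_1X_1 + K_2X_2.

u(t) = K_1e^(-t)sin(t) - K_1e^(-t)cos(t) - K_2e^(-t)sin(t) - K_2e^(-t)cos(t), v(t) = K_1e^(-t)cos(t) + K_2e^(-t)sin(t)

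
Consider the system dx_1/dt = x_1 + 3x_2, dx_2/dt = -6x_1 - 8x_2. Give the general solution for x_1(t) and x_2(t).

Coefficient matrix A = [[1, 3], [-6, -8]].
Characteristic polynomial det(A - λI) = λ^2 + 7λ + 10 = 0.
Eigenvalues λ = -2, -5.
For λ=-2: (A-λI) row 1 is [3, 3], so an eigenvector is (1, -1).
For λ=-5: (A-λI) row 1 is [6, 3], so an eigenvector is (1, -2).
General solution: K_1e^(-2t)(1,-1) + K_2e^(-5t)(1,-2).

x_1(t) = K_1e^(-2t) + K_2e^(-5t), x_2(t) = -K_1e^(-2t) - 2K_2e^(-5t)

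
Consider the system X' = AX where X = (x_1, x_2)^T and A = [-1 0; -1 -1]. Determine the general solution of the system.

Coefficient matrix A = [[-1, 0], [-1, -1]].
Characteristic polynomial det(A - λI) = λ^2 + 2λ + 1 = 0.
Single eigenvalue λ = -1 with algebraic multiplicity 2.
Eigenvector v = (0,-1); generalized eigenvector w with (A-λI)w=v is (1,3).
General solution: e^(-t)[K_1·v + K_2·(t·v + w)].

x_1(t) = K_2e^(-t), x_2(t) = -K_1e^(-t) - K_2te^(-t) + 3K_2e^(-t)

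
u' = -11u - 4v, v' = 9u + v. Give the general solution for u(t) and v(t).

Coefficient matrix A = [[-11, -4], [9, 1]].
Characteristic polynomial det(A - λI) = λ^2 + 10λ + 25 = 0.
Single eigenvalue λ = -5 with algebraic multiplicity 2.
Eigenvector v = (2,-3); generalized eigenvector w with (A-λI)w=v is (-1,1).
General solution: e^(-5t)[C_1·v + C_2·(t·v + w)].

u(t) = 2C_1e^(-5t) + 2C_2te^(-5t) - C_2e^(-5t), v(t) = -3C_1e^(-5t) - 3C_2te^(-5t) + C_2e^(-5t)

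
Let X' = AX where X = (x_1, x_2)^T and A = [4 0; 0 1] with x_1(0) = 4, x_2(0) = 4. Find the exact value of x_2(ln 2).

8

A = [[4,0],[0,1]]; eigenvalues λ = 1, 4.
Eigenvectors: (0,-1) for λ=1, (1,0) for λ=4.
From the initial condition, c_1 = -4, c_2 = 4.
x_2(ln 2) = (-4)(2^1)(-1) + (4)(2^4)(0) = 8.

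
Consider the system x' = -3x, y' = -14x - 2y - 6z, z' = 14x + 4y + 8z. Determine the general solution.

x(t) = c_1e^(-3t), y(t) = 2c_1e^(-3t) + c_2e^(4t) + 3c_3e^(2t), z(t) = -2c_1e^(-3t) - c_2e^(4t) - 2c_3e^(2t)

Coefficient matrix A = [[-3, 0, 0], [-14, -2, -6], [14, 4, 8]].
det(A - λI) = 0 gives eigenvalues λ = -3, 4, 2.
For λ=-3: eigenvector (1,2,-2).
For λ=4: eigenvector (0,1,-1).
For λ=2: eigenvector (0,3,-2).
General solution: c_1e^(-3t)(1,2,-2) + c_2e^(4t)(0,1,-1) + c_3e^(2t)(0,3,-2).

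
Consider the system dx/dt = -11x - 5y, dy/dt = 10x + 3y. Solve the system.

Coefficient matrix A = [[-11, -5], [10, 3]].
Characteristic polynomial det(A - λI) = λ^2 + 8λ + 17 = 0.
Eigenvalues λ = -4 ± i (complex conjugate pair).
For λ=-4+i: an eigenvector is (-1,1) - i(2,-3) = (-1 - 2i, 1 + 3i).
A real fundamental pair from Re and Im of e^((-4+i)t)v: X_1 = e^(-4t)(cos(t)·(-1,1) + sin(t)·(2,-3)), X_2 = e^(-4t)(sin(t)·(-1,1) - cos(t)·(2,-3)).
General solution: K_1X_1 + K_2X_2.

x(t) = 2K_1e^(-4t)sin(t) - K_1e^(-4t)cos(t) - K_2e^(-4t)sin(t) - 2K_2e^(-4t)cos(t), y(t) = -3K_1e^(-4t)sin(t) + K_1e^(-4t)cos(t) + K_2e^(-4t)sin(t) + 3K_2e^(-4t)cos(t)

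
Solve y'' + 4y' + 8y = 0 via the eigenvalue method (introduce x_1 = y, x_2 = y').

Let x_1 = y, x_2 = y'. Then x_1' = x_2 and x_2' = -8x_1 - 4x_2.
A = [[0,1],[-8,-4]]; det(A-λI) = λ^2 + 4λ + 8.
Eigenvalues λ = -2 ± 2i.

y(t) = C_1e^(-2t)cos(2t) + C_2e^(-2t)sin(2t)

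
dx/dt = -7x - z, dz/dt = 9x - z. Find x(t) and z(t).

Coefficient matrix A = [[-7, -1], [9, -1]].
Characteristic polynomial det(A - λI) = λ^2 + 8λ + 16 = 0.
Single eigenvalue λ = -4 with algebraic multiplicity 2.
Eigenvector v = (1,-3); generalized eigenvector w with (A-λI)w=v is (-1,2).
General solution: e^(-4t)[K_1·v + K_2·(t·v + w)].

x(t) = K_1e^(-4t) + K_2te^(-4t) - K_2e^(-4t), z(t) = -3K_1e^(-4t) - 3K_2te^(-4t) + 2K_2e^(-4t)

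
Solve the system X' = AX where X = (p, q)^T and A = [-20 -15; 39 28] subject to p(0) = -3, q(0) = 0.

Coefficient matrix A = [[-20, -15], [39, 28]].
Characteristic polynomial det(A - λI) = λ^2 - 8λ + 25 = 0.
Eigenvalues λ = 4 ± 3i (complex conjugate pair).
For λ=4+3i: an eigenvector is (-2,3) - i(1,-2) = (-2 - i, 3 + 2i).
A real fundamental pair from Re and Im of e^((4+3i)t)v: X_1 = e^(4t)(cos(3t)·(-2,3) + sin(3t)·(1,-2)), X_2 = e^(4t)(sin(3t)·(-2,3) - cos(3t)·(1,-2)).
General solution: c_1X_1 + c_2X_2.
Applying p(0)=-3, q(0)=0 gives c_1=6, c_2=-9.

p(t) = 24e^(4t)sin(3t) - 3e^(4t)cos(3t), q(t) = -39e^(4t)sin(3t)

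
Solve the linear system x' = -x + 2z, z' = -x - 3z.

Coefficient matrix A = [[-1, 2], [-1, -3]].
Characteristic polynomial det(A - λI) = λ^2 + 4λ + 5 = 0.
Eigenvalues λ = -2 ± i (complex conjugate pair).
For λ=-2+i: an eigenvector is (-1,1) - i(1,0) = (-1 - i, 1).
A real fundamental pair from Re and Im of e^((-2+i)t)v: X_1 = e^(-2t)(cos(t)·(-1,1) + sin(t)·(1,0)), X_2 = e^(-2t)(sin(t)·(-1,1) - cos(t)·(1,0)).
General solution: K_1X_1 + K_2X_2.

x(t) = K_1e^(-2t)sin(t) - K_1e^(-2t)cos(t) - K_2e^(-2t)sin(t) - K_2e^(-2t)cos(t), z(t) = K_1e^(-2t)cos(t) + K_2e^(-2t)sin(t)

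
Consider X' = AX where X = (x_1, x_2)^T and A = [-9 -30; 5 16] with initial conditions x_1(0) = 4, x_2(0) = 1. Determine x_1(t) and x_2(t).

x_1(t) = -14e^(6t) + 18e^(t), x_2(t) = 7e^(6t) - 6e^(t)

Coefficient matrix A = [[-9, -30], [5, 16]].
Characteristic polynomial det(A - λI) = λ^2 - 7λ + 6 = 0.
Eigenvalues λ = 1, 6.
For λ=1: (A-λI) row 1 is [-10, -30], so an eigenvector is (3, -1).
For λ=6: (A-λI) row 1 is [-15, -30], so an eigenvector is (-2, 1).
General solution: c_1e^(t)(3,-1) + c_2e^(6t)(-2,1).
Applying x_1(0)=4, x_2(0)=1 gives c_1=6, c_2=7.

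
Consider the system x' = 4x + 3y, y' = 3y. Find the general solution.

Coefficient matrix A = [[4, 3], [0, 3]].
Characteristic polynomial det(A - λI) = λ^2 - 7λ + 12 = 0.
Eigenvalues λ = 3, 4.
For λ=3: (A-λI) row 1 is [1, 3], so an eigenvector is (3, -1).
For λ=4: (A-λI) row 1 is [0, 3], so an eigenvector is (-1, 0).
General solution: c_1e^(3t)(3,-1) + c_2e^(4t)(-1,0).

x(t) = 3c_1e^(3t) - c_2e^(4t), y(t) = -c_1e^(3t)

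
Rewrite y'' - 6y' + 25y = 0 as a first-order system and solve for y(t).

Let x_1 = y, x_2 = y'. Then x_1' = x_2 and x_2' = -25x_1 + 6x_2.
A = [[0,1],[-25,6]]; det(A-λI) = λ^2 - 6λ + 25.
Eigenvalues λ = 3 ± 4i.

y(t) = K_1e^(3t)cos(4t) + K_2e^(3t)sin(4t)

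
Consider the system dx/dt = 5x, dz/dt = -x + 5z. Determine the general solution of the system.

Coefficient matrix A = [[5, 0], [-1, 5]].
Characteristic polynomial det(A - λI) = λ^2 - 10λ + 25 = 0.
Single eigenvalue λ = 5 with algebraic multiplicity 2.
Eigenvector v = (0,1); generalized eigenvector w with (A-λI)w=v is (-1,-3).
General solution: e^(5t)[c_1·v + c_2·(t·v + w)].

x(t) = -c_2e^(5t), z(t) = c_1e^(5t) + c_2te^(5t) - 3c_2e^(5t)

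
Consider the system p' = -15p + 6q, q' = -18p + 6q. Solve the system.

Coefficient matrix A = [[-15, 6], [-18, 6]].
Characteristic polynomial det(A - λI) = λ^2 + 9λ + 18 = 0.
Eigenvalues λ = -3, -6.
For λ=-3: (A-λI) row 1 is [-12, 6], so an eigenvector is (-1, -2).
For λ=-6: (A-λI) row 1 is [-9, 6], so an eigenvector is (-2, -3).
General solution: C_1e^(-3t)(-1,-2) + C_2e^(-6t)(-2,-3).

p(t) = -C_1e^(-3t) - 2C_2e^(-6t), q(t) = -2C_1e^(-3t) - 3C_2e^(-6t)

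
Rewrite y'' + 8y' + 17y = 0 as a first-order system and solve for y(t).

Let x_1 = y, x_2 = y'. Then x_1' = x_2 and x_2' = -17x_1 - 8x_2.
A = [[0,1],[-17,-8]]; det(A-λI) = λ^2 + 8λ + 17.
Eigenvalues λ = -4 ± i.

y(t) = c_1e^(-4t)cos(t) + c_2e^(-4t)sin(t)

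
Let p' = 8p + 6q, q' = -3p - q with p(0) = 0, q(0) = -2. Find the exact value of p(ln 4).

-4032

A = [[8,6],[-3,-1]]; eigenvalues λ = 5, 2.
Eigenvectors: (2,-1) for λ=5, (-1,1) for λ=2.
From the initial condition, c_1 = -2, c_2 = -4.
p(ln 4) = (-2)(4^5)(2) + (-4)(4^2)(-1) = -4032.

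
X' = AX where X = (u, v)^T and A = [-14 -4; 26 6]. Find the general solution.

u(t) = -K_1e^(-4t)sin(2t) + K_1e^(-4t)cos(2t) + K_2e^(-4t)sin(2t) + K_2e^(-4t)cos(2t), v(t) = 3K_1e^(-4t)sin(2t) - 2K_1e^(-4t)cos(2t) - 2K_2e^(-4t)sin(2t) - 3K_2e^(-4t)cos(2t)

Coefficient matrix A = [[-14, -4], [26, 6]].
Characteristic polynomial det(A - λI) = λ^2 + 8λ + 20 = 0.
Eigenvalues λ = -4 ± 2i (complex conjugate pair).
For λ=-4+2i: an eigenvector is (1,-2) - i(-1,3) = (1 + i, -2 - 3i).
A real fundamental pair from Re and Im of e^((-4+2i)t)v: X_1 = e^(-4t)(cos(2t)·(1,-2) + sin(2t)·(-1,3)), X_2 = e^(-4t)(sin(2t)·(1,-2) - cos(2t)·(-1,3)).
General solution: K_1X_1 + K_2X_2.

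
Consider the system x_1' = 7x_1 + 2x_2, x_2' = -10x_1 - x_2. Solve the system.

Coefficient matrix A = [[7, 2], [-10, -1]].
Characteristic polynomial det(A - λI) = λ^2 - 6λ + 13 = 0.
Eigenvalues λ = 3 ± 2i (complex conjugate pair).
For λ=3+2i: an eigenvector is (0,1) - i(1,-2) = (0 - i, 1 + 2i).
A real fundamental pair from Re and Im of e^((3+2i)t)v: X_1 = e^(3t)(cos(2t)·(0,1) + sin(2t)·(1,-2)), X_2 = e^(3t)(sin(2t)·(0,1) - cos(2t)·(1,-2)).
General solution: C_1X_1 + C_2X_2.

x_1(t) = C_1e^(3t)sin(2t) - C_2e^(3t)cos(2t), x_2(t) = -2C_1e^(3t)sin(2t) + C_1e^(3t)cos(2t) + C_2e^(3t)sin(2t) + 2C_2e^(3t)cos(2t)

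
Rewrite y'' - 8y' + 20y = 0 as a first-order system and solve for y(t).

Let x_1 = y, x_2 = y'. Then x_1' = x_2 and x_2' = -20x_1 + 8x_2.
A = [[0,1],[-20,8]]; det(A-λI) = λ^2 - 8λ + 20.
Eigenvalues λ = 4 ± 2i.

y(t) = K_1e^(4t)cos(2t) + K_2e^(4t)sin(2t)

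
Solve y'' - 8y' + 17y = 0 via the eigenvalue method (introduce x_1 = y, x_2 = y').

y(t) = K_1e^(4t)cos(t) + K_2e^(4t)sin(t)

Let x_1 = y, x_2 = y'. Then x_1' = x_2 and x_2' = -17x_1 + 8x_2.
A = [[0,1],[-17,8]]; det(A-λI) = λ^2 - 8λ + 17.
Eigenvalues λ = 4 ± i.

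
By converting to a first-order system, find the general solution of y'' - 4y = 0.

Let x_1 = y, x_2 = y'. Then x_1' = x_2 and x_2' = 4x_1.
A = [[0,1],[4,0]]; det(A-λI) = λ^2 - 4.
Eigenvalues λ = 2, -2 with eigenvectors (1,2), (1,-2).

y(t) = C_1e^(2t) + C_2e^(-2t)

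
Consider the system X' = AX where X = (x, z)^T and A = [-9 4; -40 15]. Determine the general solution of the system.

Coefficient matrix A = [[-9, 4], [-40, 15]].
Characteristic polynomial det(A - λI) = λ^2 - 6λ + 25 = 0.
Eigenvalues λ = 3 ± 4i (complex conjugate pair).
For λ=3+4i: an eigenvector is (1,3) - i(0,-1) = (1, 3 + i).
A real fundamental pair from Re and Im of e^((3+4i)t)v: X_1 = e^(3t)(cos(4t)·(1,3) + sin(4t)·(0,-1)), X_2 = e^(3t)(sin(4t)·(1,3) - cos(4t)·(0,-1)).
General solution: C_1X_1 + C_2X_2.

x(t) = C_1e^(3t)cos(4t) + C_2e^(3t)sin(4t), z(t) = -C_1e^(3t)sin(4t) + 3C_1e^(3t)cos(4t) + 3C_2e^(3t)sin(4t) + C_2e^(3t)cos(4t)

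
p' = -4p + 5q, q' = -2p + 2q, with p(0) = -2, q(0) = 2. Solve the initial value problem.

p(t) = 16e^(-t)sin(t) - 2e^(-t)cos(t), q(t) = 10e^(-t)sin(t) + 2e^(-t)cos(t)

Coefficient matrix A = [[-4, 5], [-2, 2]].
Characteristic polynomial det(A - λI) = λ^2 + 2λ + 2 = 0.
Eigenvalues λ = -1 ± i (complex conjugate pair).
For λ=-1+i: an eigenvector is (1,1) - i(2,1) = (1 - 2i, 1 - i).
A real fundamental pair from Re and Im of e^((-1+i)t)v: X_1 = e^(-t)(cos(t)·(1,1) + sin(t)·(2,1)), X_2 = e^(-t)(sin(t)·(1,1) - cos(t)·(2,1)).
General solution: c_1X_1 + c_2X_2.
Applying p(0)=-2, q(0)=2 gives c_1=6, c_2=4.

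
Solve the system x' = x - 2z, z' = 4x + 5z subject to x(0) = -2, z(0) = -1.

Coefficient matrix A = [[1, -2], [4, 5]].
Characteristic polynomial det(A - λI) = λ^2 - 6λ + 13 = 0.
Eigenvalues λ = 3 ± 2i (complex conjugate pair).
For λ=3+2i: an eigenvector is (1,-1) - i(0,1) = (1, -1 - i).
A real fundamental pair from Re and Im of e^((3+2i)t)v: X_1 = e^(3t)(cos(2t)·(1,-1) + sin(2t)·(0,1)), X_2 = e^(3t)(sin(2t)·(1,-1) - cos(2t)·(0,1)).
General solution: C_1X_1 + C_2X_2.
Applying x(0)=-2, z(0)=-1 gives C_1=-2, C_2=3.

x(t) = 3e^(3t)sin(2t) - 2e^(3t)cos(2t), z(t) = -5e^(3t)sin(2t) - e^(3t)cos(2t)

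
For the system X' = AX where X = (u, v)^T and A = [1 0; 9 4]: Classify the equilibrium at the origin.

A = [[1,0],[9,4]]; det(A-λI) = λ^2 - 5λ + 4.
λ = 1, 4: both positive.

unstable node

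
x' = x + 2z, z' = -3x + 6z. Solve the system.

x(t) = 2K_1e^(4t) - K_2e^(3t), z(t) = 3K_1e^(4t) - K_2e^(3t)

Coefficient matrix A = [[1, 2], [-3, 6]].
Characteristic polynomial det(A - λI) = λ^2 - 7λ + 12 = 0.
Eigenvalues λ = 4, 3.
For λ=4: (A-λI) row 1 is [-3, 2], so an eigenvector is (2, 3).
For λ=3: (A-λI) row 1 is [-2, 2], so an eigenvector is (-1, -1).
General solution: K_1e^(4t)(2,3) + K_2e^(3t)(-1,-1).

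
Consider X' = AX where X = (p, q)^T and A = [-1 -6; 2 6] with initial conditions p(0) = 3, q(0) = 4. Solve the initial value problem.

Coefficient matrix A = [[-1, -6], [2, 6]].
Characteristic polynomial det(A - λI) = λ^2 - 5λ + 6 = 0.
Eigenvalues λ = 2, 3.
For λ=2: (A-λI) row 1 is [-3, -6], so an eigenvector is (-2, 1).
For λ=3: (A-λI) row 1 is [-4, -6], so an eigenvector is (-3, 2).
General solution: C_1e^(2t)(-2,1) + C_2e^(3t)(-3,2).
Applying p(0)=3, q(0)=4 gives C_1=-18, C_2=11.

p(t) = -33e^(3t) + 36e^(2t), q(t) = 22e^(3t) - 18e^(2t)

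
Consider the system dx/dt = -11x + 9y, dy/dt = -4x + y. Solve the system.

Coefficient matrix A = [[-11, 9], [-4, 1]].
Characteristic polynomial det(A - λI) = λ^2 + 10λ + 25 = 0.
Single eigenvalue λ = -5 with algebraic multiplicity 2.
Eigenvector v = (3,2); generalized eigenvector w with (A-λI)w=v is (-2,-1).
General solution: e^(-5t)[c_1·v + c_2·(t·v + w)].

x(t) = 3c_1e^(-5t) + 3c_2te^(-5t) - 2c_2e^(-5t), y(t) = 2c_1e^(-5t) + 2c_2te^(-5t) - c_2e^(-5t)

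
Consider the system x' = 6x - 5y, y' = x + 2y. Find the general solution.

Coefficient matrix A = [[6, -5], [1, 2]].
Characteristic polynomial det(A - λI) = λ^2 - 8λ + 17 = 0.
Eigenvalues λ = 4 ± i (complex conjugate pair).
For λ=4+i: an eigenvector is (-1,0) - i(-2,-1) = (-1 + 2i, 0 + i).
A real fundamental pair from Re and Im of e^((4+i)t)v: X_1 = e^(4t)(cos(t)·(-1,0) + sin(t)·(-2,-1)), X_2 = e^(4t)(sin(t)·(-1,0) - cos(t)·(-2,-1)).
General solution: c_1X_1 + c_2X_2.

x(t) = -2c_1e^(4t)sin(t) - c_1e^(4t)cos(t) - c_2e^(4t)sin(t) + 2c_2e^(4t)cos(t), y(t) = -c_1e^(4t)sin(t) + c_2e^(4t)cos(t)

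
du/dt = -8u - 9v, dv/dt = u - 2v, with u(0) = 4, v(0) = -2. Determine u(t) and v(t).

u(t) = 6te^(-5t) + 4e^(-5t), v(t) = -2te^(-5t) - 2e^(-5t)

Coefficient matrix A = [[-8, -9], [1, -2]].
Characteristic polynomial det(A - λI) = λ^2 + 10λ + 25 = 0.
Single eigenvalue λ = -5 with algebraic multiplicity 2.
Eigenvector v = (3,-1); generalized eigenvector w with (A-λI)w=v is (-1,0).
General solution: e^(-5t)[c_1·v + c_2·(t·v + w)].
Applying u(0)=4, v(0)=-2 gives c_1=2, c_2=2.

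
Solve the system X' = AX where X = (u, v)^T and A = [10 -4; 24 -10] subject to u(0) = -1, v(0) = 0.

Coefficient matrix A = [[10, -4], [24, -10]].
Characteristic polynomial det(A - λI) = λ^2 - 4 = 0.
Eigenvalues λ = 2, -2.
For λ=2: (A-λI) row 1 is [8, -4], so an eigenvector is (1, 2).
For λ=-2: (A-λI) row 1 is [12, -4], so an eigenvector is (1, 3).
General solution: c_1e^(2t)(1,2) + c_2e^(-2t)(1,3).
Applying u(0)=-1, v(0)=0 gives c_1=-3, c_2=2.

u(t) = -3e^(2t) + 2e^(-2t), v(t) = -6e^(2t) + 6e^(-2t)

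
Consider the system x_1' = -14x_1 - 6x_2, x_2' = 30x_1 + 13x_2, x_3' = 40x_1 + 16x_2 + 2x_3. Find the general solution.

x_1(t) = C_1e^(-2t) - 2C_2e^(t), x_2(t) = -2C_1e^(-2t) + 5C_2e^(t), x_3(t) = -2C_1e^(-2t) + C_3e^(2t)

Coefficient matrix A = [[-14, -6, 0], [30, 13, 0], [40, 16, 2]].
det(A - λI) = 0 gives eigenvalues λ = -2, 1, 2.
For λ=-2: eigenvector (1,-2,-2).
For λ=1: eigenvector (-2,5,0).
For λ=2: eigenvector (0,0,1).
General solution: C_1e^(-2t)(1,-2,-2) + C_2e^(t)(-2,5,0) + C_3e^(2t)(0,0,1).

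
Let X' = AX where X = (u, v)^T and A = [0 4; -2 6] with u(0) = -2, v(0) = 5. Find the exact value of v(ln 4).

2960

A = [[0,4],[-2,6]]; eigenvalues λ = 4, 2.
Eigenvectors: (-1,-1) for λ=4, (-2,-1) for λ=2.
From the initial condition, c_1 = -12, c_2 = 7.
v(ln 4) = (-12)(4^4)(-1) + (7)(4^2)(-1) = 2960.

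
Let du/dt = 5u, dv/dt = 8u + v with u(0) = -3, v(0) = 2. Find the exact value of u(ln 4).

-3072

A = [[5,0],[8,1]]; eigenvalues λ = 5, 1.
Eigenvectors: (1,2) for λ=5, (0,-1) for λ=1.
From the initial condition, c_1 = -3, c_2 = -8.
u(ln 4) = (-3)(4^5)(1) + (-8)(4^1)(0) = -3072.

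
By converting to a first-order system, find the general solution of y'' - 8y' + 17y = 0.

y(t) = C_1e^(4t)cos(t) + C_2e^(4t)sin(t)

Let x_1 = y, x_2 = y'. Then x_1' = x_2 and x_2' = -17x_1 + 8x_2.
A = [[0,1],[-17,8]]; det(A-λI) = λ^2 - 8λ + 17.
Eigenvalues λ = 4 ± i.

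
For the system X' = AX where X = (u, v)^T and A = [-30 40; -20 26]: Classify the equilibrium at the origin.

stable spiral

A = [[-30,40],[-20,26]]; det(A-λI) = λ^2 + 4λ + 20.
λ = -2 ± 4i: negative real part.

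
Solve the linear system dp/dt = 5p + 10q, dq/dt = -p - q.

p(t) = -3c_1e^(2t)sin(t) - c_1e^(2t)cos(t) - c_2e^(2t)sin(t) + 3c_2e^(2t)cos(t), q(t) = c_1e^(2t)sin(t) - c_2e^(2t)cos(t)

Coefficient matrix A = [[5, 10], [-1, -1]].
Characteristic polynomial det(A - λI) = λ^2 - 4λ + 5 = 0.
Eigenvalues λ = 2 ± i (complex conjugate pair).
For λ=2+i: an eigenvector is (-1,0) - i(-3,1) = (-1 + 3i, 0 - i).
A real fundamental pair from Re and Im of e^((2+i)t)v: X_1 = e^(2t)(cos(t)·(-1,0) + sin(t)·(-3,1)), X_2 = e^(2t)(sin(t)·(-1,0) - cos(t)·(-3,1)).
General solution: c_1X_1 + c_2X_2.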